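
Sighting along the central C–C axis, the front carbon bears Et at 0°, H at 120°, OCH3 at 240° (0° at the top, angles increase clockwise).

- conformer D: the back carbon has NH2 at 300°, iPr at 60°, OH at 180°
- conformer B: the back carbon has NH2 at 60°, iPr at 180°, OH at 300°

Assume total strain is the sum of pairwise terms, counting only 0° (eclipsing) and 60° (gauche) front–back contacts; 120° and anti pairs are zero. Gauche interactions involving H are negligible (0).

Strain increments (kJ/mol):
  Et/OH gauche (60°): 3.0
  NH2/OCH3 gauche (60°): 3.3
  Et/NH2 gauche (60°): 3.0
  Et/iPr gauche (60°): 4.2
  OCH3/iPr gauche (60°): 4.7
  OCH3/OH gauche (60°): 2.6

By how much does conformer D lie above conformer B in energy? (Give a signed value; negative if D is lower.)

D (staggered): Et(0°)/NH2(300°) gauche 3.0; Et(0°)/iPr(60°) gauche 4.2; OCH3(240°)/NH2(300°) gauche 3.3; OCH3(240°)/OH(180°) gauche 2.6 → 13.1 kJ/mol.
B (staggered): Et(0°)/NH2(60°) gauche 3.0; Et(0°)/OH(300°) gauche 3.0; OCH3(240°)/iPr(180°) gauche 4.7; OCH3(240°)/OH(300°) gauche 2.6 → 13.3 kJ/mol.
E(D) − E(B) = 13.1 − 13.3 = -0.2 kJ/mol.

-0.2 kJ/mol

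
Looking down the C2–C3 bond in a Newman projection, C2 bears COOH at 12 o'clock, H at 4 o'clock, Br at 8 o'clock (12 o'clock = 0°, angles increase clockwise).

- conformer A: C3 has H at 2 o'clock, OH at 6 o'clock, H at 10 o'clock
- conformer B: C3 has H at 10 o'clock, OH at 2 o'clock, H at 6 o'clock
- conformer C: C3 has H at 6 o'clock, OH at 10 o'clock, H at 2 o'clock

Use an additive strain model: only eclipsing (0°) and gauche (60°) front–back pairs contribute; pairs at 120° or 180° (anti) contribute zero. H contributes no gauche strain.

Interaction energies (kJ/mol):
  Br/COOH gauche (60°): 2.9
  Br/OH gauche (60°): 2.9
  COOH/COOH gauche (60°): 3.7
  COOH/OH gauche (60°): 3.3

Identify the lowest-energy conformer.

A (staggered): Br–OH gauche; 2.9 = 2.9 kJ/mol.
B (staggered): COOH–OH gauche; 3.3 = 3.3 kJ/mol.
C (staggered): COOH–OH gauche, Br–OH gauche; 3.3 + 2.9 = 6.2 kJ/mol.
A has the lowest total (2.9 kJ/mol).

A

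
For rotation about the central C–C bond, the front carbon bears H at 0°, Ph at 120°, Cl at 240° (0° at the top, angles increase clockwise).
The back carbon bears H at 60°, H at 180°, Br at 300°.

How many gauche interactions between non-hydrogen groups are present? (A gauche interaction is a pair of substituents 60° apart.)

Non-H gauche pairs: Cl(240°)/Br(300°) — 1 interaction.

1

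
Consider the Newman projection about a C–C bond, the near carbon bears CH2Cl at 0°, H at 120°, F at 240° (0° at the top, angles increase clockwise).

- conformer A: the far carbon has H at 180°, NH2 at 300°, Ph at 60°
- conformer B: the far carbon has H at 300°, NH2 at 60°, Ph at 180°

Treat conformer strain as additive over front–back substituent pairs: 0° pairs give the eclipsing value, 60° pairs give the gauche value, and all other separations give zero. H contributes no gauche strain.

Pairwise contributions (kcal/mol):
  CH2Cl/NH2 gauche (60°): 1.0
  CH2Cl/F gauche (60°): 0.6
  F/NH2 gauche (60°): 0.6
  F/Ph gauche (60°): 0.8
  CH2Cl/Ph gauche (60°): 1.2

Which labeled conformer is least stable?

A

A is staggered. CH2Cl at 0° is gauche with NH2 at 300° (1.0); CH2Cl at 0° is gauche with Ph at 60° (1.2); F at 240° is gauche with NH2 at 300° (0.6). Total 2.8 kcal/mol.
B is staggered. CH2Cl at 0° is gauche with NH2 at 60° (1.0); F at 240° is gauche with Ph at 180° (0.8). Total 1.8 kcal/mol.
A has the highest total (2.8 kcal/mol).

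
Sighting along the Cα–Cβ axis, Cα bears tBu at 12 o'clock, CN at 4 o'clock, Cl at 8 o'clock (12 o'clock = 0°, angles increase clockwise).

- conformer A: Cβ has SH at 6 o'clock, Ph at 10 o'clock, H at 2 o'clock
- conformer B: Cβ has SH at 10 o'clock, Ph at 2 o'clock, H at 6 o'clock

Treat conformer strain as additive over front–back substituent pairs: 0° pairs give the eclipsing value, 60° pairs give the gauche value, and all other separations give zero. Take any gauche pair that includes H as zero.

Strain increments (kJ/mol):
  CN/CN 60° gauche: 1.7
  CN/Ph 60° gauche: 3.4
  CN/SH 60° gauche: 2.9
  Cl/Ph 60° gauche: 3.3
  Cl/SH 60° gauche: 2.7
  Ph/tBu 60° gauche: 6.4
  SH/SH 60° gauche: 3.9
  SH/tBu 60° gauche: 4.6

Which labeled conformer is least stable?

B

A is staggered. tBu at 0° is gauche with Ph at 300° (6.4); CN at 120° is gauche with SH at 180° (2.9); Cl at 240° is gauche with SH at 180° (2.7); Cl at 240° is gauche with Ph at 300° (3.3). Total 15.3 kJ/mol.
B is staggered. tBu at 0° is gauche with SH at 300° (4.6); tBu at 0° is gauche with Ph at 60° (6.4); CN at 120° is gauche with Ph at 60° (3.4); Cl at 240° is gauche with SH at 300° (2.7). Total 17.1 kJ/mol.
B has the highest total (17.1 kJ/mol).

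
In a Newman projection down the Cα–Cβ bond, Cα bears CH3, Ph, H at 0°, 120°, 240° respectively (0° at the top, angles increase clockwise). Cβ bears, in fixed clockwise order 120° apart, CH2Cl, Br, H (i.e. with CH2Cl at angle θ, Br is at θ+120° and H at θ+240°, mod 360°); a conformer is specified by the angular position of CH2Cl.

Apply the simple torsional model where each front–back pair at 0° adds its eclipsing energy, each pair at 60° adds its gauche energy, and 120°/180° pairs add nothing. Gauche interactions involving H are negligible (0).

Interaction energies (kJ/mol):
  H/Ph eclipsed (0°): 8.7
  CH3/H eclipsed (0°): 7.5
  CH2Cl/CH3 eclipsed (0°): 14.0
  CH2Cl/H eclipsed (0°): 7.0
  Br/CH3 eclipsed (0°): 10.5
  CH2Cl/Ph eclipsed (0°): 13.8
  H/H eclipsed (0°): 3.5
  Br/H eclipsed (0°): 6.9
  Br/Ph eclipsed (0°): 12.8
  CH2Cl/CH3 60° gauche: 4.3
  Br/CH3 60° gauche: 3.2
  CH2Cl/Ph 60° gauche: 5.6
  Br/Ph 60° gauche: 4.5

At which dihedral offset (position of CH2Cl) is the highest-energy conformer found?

CH2Cl at 0° (eclipsed): CH3–CH2Cl eclipsed, Ph–Br eclipsed, H–H eclipsed; 14.0 + 12.8 + 3.5 = 30.3 kJ/mol.
CH2Cl at 60° (staggered): CH3–CH2Cl gauche, Ph–CH2Cl gauche, Ph–Br gauche; 4.3 + 5.6 + 4.5 = 14.4 kJ/mol.
CH2Cl at 120° (eclipsed): CH3–H eclipsed, Ph–CH2Cl eclipsed, H–Br eclipsed; 7.5 + 13.8 + 6.9 = 28.2 kJ/mol.
CH2Cl at 180° (staggered): CH3–Br gauche, Ph–CH2Cl gauche; 3.2 + 5.6 = 8.8 kJ/mol.
CH2Cl at 240° (eclipsed): CH3–Br eclipsed, Ph–H eclipsed, H–CH2Cl eclipsed; 10.5 + 8.7 + 7.0 = 26.2 kJ/mol.
CH2Cl at 300° (staggered): CH3–CH2Cl gauche, CH3–Br gauche, Ph–Br gauche; 4.3 + 3.2 + 4.5 = 12.0 kJ/mol.
The maximum (30.3 kJ/mol) occurs with CH2Cl at 0°.

0°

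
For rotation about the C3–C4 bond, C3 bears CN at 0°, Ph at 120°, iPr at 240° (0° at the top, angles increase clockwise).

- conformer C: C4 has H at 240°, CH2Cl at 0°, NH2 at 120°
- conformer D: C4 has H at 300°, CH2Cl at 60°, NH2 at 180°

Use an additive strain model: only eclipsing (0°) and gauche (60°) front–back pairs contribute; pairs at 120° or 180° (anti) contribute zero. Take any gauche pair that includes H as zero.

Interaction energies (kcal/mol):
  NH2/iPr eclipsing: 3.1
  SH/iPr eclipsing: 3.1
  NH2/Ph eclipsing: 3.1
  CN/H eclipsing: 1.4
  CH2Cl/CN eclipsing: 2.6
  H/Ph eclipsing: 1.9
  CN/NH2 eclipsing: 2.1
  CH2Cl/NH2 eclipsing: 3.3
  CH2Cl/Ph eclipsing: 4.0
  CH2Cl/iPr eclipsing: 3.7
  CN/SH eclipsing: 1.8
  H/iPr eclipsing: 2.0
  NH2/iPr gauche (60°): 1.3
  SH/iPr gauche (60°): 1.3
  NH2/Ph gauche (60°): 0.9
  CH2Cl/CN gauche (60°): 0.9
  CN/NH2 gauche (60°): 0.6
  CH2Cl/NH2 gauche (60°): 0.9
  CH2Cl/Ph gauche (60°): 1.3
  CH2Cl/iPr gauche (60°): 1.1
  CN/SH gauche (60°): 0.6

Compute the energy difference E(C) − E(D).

+3.3 kcal/mol

C (eclipsed): CN–CH2Cl eclipsed, Ph–NH2 eclipsed, iPr–H eclipsed; 2.6 + 3.1 + 2.0 = 7.7 kcal/mol.
D (staggered): CN–CH2Cl gauche, Ph–CH2Cl gauche, Ph–NH2 gauche, iPr–NH2 gauche; 0.9 + 1.3 + 0.9 + 1.3 = 4.4 kcal/mol.
E(C) − E(D) = 7.7 − 4.4 = +3.3 kcal/mol.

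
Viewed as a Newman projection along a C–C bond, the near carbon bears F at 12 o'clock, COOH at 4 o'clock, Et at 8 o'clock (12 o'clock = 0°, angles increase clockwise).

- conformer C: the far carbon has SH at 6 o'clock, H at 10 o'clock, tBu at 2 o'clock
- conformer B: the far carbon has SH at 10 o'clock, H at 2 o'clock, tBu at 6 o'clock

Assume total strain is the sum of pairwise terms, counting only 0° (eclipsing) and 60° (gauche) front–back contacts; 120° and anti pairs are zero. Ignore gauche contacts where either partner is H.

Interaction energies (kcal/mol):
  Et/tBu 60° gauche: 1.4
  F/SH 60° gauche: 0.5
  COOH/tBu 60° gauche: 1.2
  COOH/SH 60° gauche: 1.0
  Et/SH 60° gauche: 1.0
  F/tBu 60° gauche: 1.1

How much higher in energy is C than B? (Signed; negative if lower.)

+0.2 kcal/mol

C is staggered. F at 0° is gauche with tBu at 60° (1.1); COOH at 120° is gauche with SH at 180° (1.0); COOH at 120° is gauche with tBu at 60° (1.2); Et at 240° is gauche with SH at 180° (1.0). Total 4.3 kcal/mol.
B is staggered. F at 0° is gauche with SH at 300° (0.5); COOH at 120° is gauche with tBu at 180° (1.2); Et at 240° is gauche with SH at 300° (1.0); Et at 240° is gauche with tBu at 180° (1.4). Total 4.1 kcal/mol.
E(C) − E(B) = 4.3 − 4.1 = +0.2 kcal/mol.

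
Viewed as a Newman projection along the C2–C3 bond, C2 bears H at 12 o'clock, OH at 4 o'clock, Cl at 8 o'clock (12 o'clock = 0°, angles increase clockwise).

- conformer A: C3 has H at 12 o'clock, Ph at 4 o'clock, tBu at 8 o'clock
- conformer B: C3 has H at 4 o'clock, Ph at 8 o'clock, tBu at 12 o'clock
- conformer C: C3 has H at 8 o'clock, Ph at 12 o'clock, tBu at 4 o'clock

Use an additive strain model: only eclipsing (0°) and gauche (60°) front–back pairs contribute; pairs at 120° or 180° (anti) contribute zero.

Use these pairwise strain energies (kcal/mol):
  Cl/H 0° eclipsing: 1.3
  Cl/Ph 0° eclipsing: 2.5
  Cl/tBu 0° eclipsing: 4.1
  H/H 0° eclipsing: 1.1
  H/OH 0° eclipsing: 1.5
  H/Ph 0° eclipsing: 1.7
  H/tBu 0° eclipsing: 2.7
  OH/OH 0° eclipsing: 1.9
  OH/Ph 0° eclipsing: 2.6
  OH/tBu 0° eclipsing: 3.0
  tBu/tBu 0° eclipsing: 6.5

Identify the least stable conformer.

A (eclipsed): H–H eclipsed, OH–Ph eclipsed, Cl–tBu eclipsed; 1.1 + 2.6 + 4.1 = 7.8 kcal/mol.
B (eclipsed): H–tBu eclipsed, OH–H eclipsed, Cl–Ph eclipsed; 2.7 + 1.5 + 2.5 = 6.7 kcal/mol.
C (eclipsed): H–Ph eclipsed, OH–tBu eclipsed, Cl–H eclipsed; 1.7 + 3.0 + 1.3 = 6.0 kcal/mol.
A has the highest total (7.8 kcal/mol).

A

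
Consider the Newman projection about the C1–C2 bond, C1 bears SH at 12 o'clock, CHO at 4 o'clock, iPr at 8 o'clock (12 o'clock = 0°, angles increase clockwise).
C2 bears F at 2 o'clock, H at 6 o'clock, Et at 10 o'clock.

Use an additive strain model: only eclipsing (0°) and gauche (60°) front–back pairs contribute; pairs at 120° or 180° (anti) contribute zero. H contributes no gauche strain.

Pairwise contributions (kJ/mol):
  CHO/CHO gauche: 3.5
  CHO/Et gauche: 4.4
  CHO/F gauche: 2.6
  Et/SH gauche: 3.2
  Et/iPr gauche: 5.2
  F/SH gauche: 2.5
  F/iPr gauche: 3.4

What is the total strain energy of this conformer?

This conformer (staggered): SH–F gauche, SH–Et gauche, CHO–F gauche, iPr–Et gauche; 2.5 + 3.2 + 2.6 + 5.2 = 13.5 kJ/mol.

13.5 kJ/mol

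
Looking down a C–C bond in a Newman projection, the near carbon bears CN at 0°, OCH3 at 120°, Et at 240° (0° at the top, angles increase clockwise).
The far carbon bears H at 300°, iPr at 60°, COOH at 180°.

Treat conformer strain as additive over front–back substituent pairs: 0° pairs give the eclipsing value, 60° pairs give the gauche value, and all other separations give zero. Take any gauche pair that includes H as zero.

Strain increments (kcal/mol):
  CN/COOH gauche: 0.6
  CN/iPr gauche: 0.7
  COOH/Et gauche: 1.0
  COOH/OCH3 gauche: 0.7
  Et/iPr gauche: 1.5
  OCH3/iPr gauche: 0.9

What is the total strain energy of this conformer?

3.3 kcal/mol

This conformer is staggered. CN at 0° is gauche with iPr at 60° (0.7); OCH3 at 120° is gauche with iPr at 60° (0.9); OCH3 at 120° is gauche with COOH at 180° (0.7); Et at 240° is gauche with COOH at 180° (1.0). Total 3.3 kcal/mol.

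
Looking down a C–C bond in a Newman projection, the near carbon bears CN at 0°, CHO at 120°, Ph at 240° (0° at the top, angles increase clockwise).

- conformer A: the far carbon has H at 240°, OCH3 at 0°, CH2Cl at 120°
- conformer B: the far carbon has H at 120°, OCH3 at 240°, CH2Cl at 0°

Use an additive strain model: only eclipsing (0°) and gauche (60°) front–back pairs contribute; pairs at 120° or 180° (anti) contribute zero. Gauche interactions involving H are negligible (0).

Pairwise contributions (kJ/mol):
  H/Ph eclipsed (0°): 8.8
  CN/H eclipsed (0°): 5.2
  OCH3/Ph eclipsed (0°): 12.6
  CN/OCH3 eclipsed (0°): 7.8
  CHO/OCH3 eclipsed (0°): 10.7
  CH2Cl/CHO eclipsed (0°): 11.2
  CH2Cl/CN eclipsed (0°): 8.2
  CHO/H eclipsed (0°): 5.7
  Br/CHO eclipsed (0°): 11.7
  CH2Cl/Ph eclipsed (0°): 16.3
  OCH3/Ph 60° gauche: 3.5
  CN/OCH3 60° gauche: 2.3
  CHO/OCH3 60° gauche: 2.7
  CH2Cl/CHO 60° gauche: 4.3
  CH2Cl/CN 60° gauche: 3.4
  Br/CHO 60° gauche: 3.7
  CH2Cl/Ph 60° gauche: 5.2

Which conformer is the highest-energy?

A

A (eclipsed): CN(0°)/OCH3(0°) eclipsed 7.8; CHO(120°)/CH2Cl(120°) eclipsed 11.2; Ph(240°)/H(240°) eclipsed 8.8 → 27.8 kJ/mol.
B (eclipsed): CN(0°)/CH2Cl(0°) eclipsed 8.2; CHO(120°)/H(120°) eclipsed 5.7; Ph(240°)/OCH3(240°) eclipsed 12.6 → 26.5 kJ/mol.
A has the highest total (27.8 kJ/mol).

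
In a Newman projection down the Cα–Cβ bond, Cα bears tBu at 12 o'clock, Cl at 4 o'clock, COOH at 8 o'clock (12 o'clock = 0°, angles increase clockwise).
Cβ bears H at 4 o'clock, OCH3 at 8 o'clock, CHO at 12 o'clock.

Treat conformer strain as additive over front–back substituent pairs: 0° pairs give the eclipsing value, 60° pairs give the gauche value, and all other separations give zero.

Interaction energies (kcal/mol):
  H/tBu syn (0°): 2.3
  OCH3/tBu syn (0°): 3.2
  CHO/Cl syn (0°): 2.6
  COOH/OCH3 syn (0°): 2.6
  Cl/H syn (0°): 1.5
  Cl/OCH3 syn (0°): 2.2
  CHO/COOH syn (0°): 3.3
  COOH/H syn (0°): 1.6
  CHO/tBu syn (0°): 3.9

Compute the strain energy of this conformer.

8.0 kcal/mol

This conformer (eclipsed): tBu–CHO eclipsed, Cl–H eclipsed, COOH–OCH3 eclipsed; 3.9 + 1.5 + 2.6 = 8.0 kcal/mol.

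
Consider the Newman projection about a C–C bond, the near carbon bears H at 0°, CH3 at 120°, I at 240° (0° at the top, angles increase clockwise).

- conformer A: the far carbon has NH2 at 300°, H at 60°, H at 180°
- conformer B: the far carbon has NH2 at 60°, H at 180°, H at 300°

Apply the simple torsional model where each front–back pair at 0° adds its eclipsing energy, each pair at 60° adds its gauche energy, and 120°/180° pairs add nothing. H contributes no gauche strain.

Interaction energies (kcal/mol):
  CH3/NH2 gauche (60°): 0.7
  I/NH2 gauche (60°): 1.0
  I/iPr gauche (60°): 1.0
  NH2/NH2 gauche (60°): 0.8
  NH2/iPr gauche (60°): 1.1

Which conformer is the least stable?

A (staggered): I(240°)/NH2(300°) gauche 1.0 → 1.0 kcal/mol.
B (staggered): CH3(120°)/NH2(60°) gauche 0.7 → 0.7 kcal/mol.
A has the highest total (1.0 kcal/mol).

A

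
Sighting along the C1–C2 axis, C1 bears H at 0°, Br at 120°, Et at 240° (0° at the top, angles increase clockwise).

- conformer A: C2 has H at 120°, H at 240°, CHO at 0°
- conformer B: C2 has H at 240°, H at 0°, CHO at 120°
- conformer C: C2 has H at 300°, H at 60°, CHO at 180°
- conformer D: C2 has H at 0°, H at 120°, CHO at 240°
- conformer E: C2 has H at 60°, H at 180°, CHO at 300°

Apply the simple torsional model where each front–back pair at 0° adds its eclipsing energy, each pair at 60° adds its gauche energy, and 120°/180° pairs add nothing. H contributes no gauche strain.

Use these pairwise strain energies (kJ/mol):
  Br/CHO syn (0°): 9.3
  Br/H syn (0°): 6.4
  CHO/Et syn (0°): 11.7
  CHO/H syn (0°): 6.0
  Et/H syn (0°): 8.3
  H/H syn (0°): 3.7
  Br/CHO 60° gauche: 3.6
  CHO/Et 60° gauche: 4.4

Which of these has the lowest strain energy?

A (eclipsed): H–CHO eclipsed, Br–H eclipsed, Et–H eclipsed; 6.0 + 6.4 + 8.3 = 20.7 kJ/mol.
B (eclipsed): H–H eclipsed, Br–CHO eclipsed, Et–H eclipsed; 3.7 + 9.3 + 8.3 = 21.3 kJ/mol.
C (staggered): Br–CHO gauche, Et–CHO gauche; 3.6 + 4.4 = 8.0 kJ/mol.
D (eclipsed): H–H eclipsed, Br–H eclipsed, Et–CHO eclipsed; 3.7 + 6.4 + 11.7 = 21.8 kJ/mol.
E (staggered): Et–CHO gauche; 4.4 = 4.4 kJ/mol.
E has the lowest total (4.4 kJ/mol).

E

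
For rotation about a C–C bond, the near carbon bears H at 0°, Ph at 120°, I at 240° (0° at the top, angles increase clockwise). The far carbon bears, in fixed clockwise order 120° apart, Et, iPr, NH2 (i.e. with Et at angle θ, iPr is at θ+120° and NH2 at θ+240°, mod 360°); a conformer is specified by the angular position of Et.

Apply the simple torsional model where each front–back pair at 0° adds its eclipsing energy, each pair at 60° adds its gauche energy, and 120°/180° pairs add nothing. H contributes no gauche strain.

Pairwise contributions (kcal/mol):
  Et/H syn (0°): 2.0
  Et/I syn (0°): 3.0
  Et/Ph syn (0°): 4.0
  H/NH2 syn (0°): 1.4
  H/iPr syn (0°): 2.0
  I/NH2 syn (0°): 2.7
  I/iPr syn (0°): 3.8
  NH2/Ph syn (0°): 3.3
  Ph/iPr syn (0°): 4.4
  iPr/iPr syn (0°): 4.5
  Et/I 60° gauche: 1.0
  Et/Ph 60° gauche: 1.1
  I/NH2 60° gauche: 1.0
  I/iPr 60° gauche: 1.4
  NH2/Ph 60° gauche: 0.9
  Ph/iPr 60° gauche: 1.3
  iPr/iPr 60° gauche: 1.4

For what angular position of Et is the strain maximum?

Et at 0° (eclipsed): H(0°)/Et(0°) eclipsed 2.0; Ph(120°)/iPr(120°) eclipsed 4.4; I(240°)/NH2(240°) eclipsed 2.7 → 9.1 kcal/mol.
Et at 60° (staggered): Ph(120°)/Et(60°) gauche 1.1; Ph(120°)/iPr(180°) gauche 1.3; I(240°)/iPr(180°) gauche 1.4; I(240°)/NH2(300°) gauche 1.0 → 4.8 kcal/mol.
Et at 120° (eclipsed): H(0°)/NH2(0°) eclipsed 1.4; Ph(120°)/Et(120°) eclipsed 4.0; I(240°)/iPr(240°) eclipsed 3.8 → 9.2 kcal/mol.
Et at 180° (staggered): Ph(120°)/Et(180°) gauche 1.1; Ph(120°)/NH2(60°) gauche 0.9; I(240°)/Et(180°) gauche 1.0; I(240°)/iPr(300°) gauche 1.4 → 4.4 kcal/mol.
Et at 240° (eclipsed): H(0°)/iPr(0°) eclipsed 2.0; Ph(120°)/NH2(120°) eclipsed 3.3; I(240°)/Et(240°) eclipsed 3.0 → 8.3 kcal/mol.
Et at 300° (staggered): Ph(120°)/iPr(60°) gauche 1.3; Ph(120°)/NH2(180°) gauche 0.9; I(240°)/Et(300°) gauche 1.0; I(240°)/NH2(180°) gauche 1.0 → 4.2 kcal/mol.
The maximum (9.2 kcal/mol) occurs with Et at 120°.

120°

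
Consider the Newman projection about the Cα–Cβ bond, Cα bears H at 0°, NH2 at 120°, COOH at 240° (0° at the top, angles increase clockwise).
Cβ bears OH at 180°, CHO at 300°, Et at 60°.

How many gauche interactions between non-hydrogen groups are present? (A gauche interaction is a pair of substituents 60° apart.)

Non-H gauche pairs: NH2(120°)/OH(180°); NH2(120°)/Et(60°); COOH(240°)/OH(180°); COOH(240°)/CHO(300°) — 4 interactions.

4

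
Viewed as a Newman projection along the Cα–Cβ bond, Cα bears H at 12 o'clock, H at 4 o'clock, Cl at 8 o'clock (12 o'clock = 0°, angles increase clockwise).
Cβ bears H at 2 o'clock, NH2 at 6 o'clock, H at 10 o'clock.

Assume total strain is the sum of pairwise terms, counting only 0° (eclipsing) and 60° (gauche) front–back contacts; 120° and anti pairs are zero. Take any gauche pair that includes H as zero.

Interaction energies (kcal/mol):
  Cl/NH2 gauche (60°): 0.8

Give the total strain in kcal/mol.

This conformer (staggered): Cl(240°)/NH2(180°) gauche 0.8 → 0.8 kcal/mol.

0.8 kcal/mol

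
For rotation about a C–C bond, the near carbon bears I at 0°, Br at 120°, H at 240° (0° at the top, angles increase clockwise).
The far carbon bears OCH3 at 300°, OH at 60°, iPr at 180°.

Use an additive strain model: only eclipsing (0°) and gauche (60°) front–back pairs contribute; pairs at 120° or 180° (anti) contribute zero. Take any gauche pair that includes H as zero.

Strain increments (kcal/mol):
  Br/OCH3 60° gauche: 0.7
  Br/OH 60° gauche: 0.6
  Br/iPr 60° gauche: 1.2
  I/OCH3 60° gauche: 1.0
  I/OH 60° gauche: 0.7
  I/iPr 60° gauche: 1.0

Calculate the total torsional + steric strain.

3.5 kcal/mol

This conformer (staggered): I(0°)/OCH3(300°) gauche 1.0; I(0°)/OH(60°) gauche 0.7; Br(120°)/OH(60°) gauche 0.6; Br(120°)/iPr(180°) gauche 1.2 → 3.5 kcal/mol.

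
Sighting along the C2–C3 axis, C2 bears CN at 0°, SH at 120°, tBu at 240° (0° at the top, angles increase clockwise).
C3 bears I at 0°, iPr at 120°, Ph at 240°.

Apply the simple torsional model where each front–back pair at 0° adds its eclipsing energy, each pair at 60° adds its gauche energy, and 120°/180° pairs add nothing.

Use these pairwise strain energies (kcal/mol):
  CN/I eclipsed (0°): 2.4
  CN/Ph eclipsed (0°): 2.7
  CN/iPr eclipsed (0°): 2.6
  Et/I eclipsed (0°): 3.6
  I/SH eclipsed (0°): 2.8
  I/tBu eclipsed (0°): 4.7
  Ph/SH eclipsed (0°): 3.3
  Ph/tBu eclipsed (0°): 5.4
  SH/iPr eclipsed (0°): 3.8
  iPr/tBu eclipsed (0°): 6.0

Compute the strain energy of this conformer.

This conformer (eclipsed): CN–I eclipsed, SH–iPr eclipsed, tBu–Ph eclipsed; 2.4 + 3.8 + 5.4 = 11.6 kcal/mol.

11.6 kcal/mol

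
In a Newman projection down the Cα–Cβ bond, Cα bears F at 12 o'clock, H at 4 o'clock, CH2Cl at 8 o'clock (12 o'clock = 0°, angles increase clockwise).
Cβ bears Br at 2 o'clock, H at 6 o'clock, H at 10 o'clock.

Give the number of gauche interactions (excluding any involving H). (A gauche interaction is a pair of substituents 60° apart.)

Non-H gauche pairs: F(0°)/Br(60°) — 1 interaction.

1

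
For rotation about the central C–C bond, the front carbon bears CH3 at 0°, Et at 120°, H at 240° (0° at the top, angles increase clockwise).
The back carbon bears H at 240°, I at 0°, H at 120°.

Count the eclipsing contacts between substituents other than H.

1

Non-H eclipsing pairs: CH3(0°)/I(0°) — 1 interaction.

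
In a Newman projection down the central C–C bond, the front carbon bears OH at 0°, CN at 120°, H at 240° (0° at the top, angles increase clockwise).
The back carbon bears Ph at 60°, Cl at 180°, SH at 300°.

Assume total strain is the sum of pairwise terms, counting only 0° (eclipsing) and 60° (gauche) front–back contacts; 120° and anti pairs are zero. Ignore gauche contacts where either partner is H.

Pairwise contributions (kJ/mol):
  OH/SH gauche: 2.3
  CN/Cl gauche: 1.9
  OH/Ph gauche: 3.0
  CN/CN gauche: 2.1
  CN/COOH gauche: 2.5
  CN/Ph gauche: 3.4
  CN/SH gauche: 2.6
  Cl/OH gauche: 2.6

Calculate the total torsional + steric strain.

This conformer (staggered): OH–Ph gauche, OH–SH gauche, CN–Ph gauche, CN–Cl gauche; 3.0 + 2.3 + 3.4 + 1.9 = 10.6 kJ/mol.

10.6 kJ/mol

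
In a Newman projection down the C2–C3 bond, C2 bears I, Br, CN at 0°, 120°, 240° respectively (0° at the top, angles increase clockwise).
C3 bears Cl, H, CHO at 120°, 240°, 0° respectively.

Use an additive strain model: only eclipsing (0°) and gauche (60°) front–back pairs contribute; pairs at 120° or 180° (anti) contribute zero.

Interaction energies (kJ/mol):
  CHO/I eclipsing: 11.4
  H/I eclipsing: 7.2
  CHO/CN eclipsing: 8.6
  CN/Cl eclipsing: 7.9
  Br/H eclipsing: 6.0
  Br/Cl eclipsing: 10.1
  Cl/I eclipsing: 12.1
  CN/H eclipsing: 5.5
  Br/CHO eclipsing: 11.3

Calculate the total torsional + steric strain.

This conformer (eclipsed): I–CHO eclipsed, Br–Cl eclipsed, CN–H eclipsed; 11.4 + 10.1 + 5.5 = 27.0 kJ/mol.

27.0 kJ/mol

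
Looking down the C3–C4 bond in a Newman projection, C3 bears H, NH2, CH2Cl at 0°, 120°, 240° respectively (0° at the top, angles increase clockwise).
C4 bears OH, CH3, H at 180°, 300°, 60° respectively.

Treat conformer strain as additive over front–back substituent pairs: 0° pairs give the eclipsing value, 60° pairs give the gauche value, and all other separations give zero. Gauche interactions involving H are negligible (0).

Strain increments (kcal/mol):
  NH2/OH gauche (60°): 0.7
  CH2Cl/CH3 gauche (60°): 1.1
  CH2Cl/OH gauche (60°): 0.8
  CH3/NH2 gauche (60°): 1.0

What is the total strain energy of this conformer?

This conformer (staggered): NH2(120°)/OH(180°) gauche 0.7; CH2Cl(240°)/OH(180°) gauche 0.8; CH2Cl(240°)/CH3(300°) gauche 1.1 → 2.6 kcal/mol.

2.6 kcal/mol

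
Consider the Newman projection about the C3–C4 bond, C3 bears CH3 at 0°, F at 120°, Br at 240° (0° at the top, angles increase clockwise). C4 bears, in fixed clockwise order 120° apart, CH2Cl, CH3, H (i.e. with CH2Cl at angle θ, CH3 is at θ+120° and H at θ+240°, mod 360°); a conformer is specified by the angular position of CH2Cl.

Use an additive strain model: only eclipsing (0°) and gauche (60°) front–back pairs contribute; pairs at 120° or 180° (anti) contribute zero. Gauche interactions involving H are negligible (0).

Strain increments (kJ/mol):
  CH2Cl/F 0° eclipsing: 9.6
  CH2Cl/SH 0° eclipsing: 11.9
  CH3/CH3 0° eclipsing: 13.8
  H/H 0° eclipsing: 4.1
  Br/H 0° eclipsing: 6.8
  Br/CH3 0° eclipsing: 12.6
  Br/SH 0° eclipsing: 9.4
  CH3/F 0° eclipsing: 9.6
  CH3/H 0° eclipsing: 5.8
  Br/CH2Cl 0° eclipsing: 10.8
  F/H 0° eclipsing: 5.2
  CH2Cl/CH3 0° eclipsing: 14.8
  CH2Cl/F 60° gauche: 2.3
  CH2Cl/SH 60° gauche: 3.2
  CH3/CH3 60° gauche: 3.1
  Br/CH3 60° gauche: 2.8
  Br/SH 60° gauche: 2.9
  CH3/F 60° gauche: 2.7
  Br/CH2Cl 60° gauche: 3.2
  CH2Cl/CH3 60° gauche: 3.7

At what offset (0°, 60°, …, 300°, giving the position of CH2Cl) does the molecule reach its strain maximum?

CH2Cl at 0° (eclipsed): CH3(0°)/CH2Cl(0°) eclipsed 14.8; F(120°)/CH3(120°) eclipsed 9.6; Br(240°)/H(240°) eclipsed 6.8 → 31.2 kJ/mol.
CH2Cl at 60° (staggered): CH3(0°)/CH2Cl(60°) gauche 3.7; F(120°)/CH2Cl(60°) gauche 2.3; F(120°)/CH3(180°) gauche 2.7; Br(240°)/CH3(180°) gauche 2.8 → 11.5 kJ/mol.
CH2Cl at 120° (eclipsed): CH3(0°)/H(0°) eclipsed 5.8; F(120°)/CH2Cl(120°) eclipsed 9.6; Br(240°)/CH3(240°) eclipsed 12.6 → 28.0 kJ/mol.
CH2Cl at 180° (staggered): CH3(0°)/CH3(300°) gauche 3.1; F(120°)/CH2Cl(180°) gauche 2.3; Br(240°)/CH2Cl(180°) gauche 3.2; Br(240°)/CH3(300°) gauche 2.8 → 11.4 kJ/mol.
CH2Cl at 240° (eclipsed): CH3(0°)/CH3(0°) eclipsed 13.8; F(120°)/H(120°) eclipsed 5.2; Br(240°)/CH2Cl(240°) eclipsed 10.8 → 29.8 kJ/mol.
CH2Cl at 300° (staggered): CH3(0°)/CH2Cl(300°) gauche 3.7; CH3(0°)/CH3(60°) gauche 3.1; F(120°)/CH3(60°) gauche 2.7; Br(240°)/CH2Cl(300°) gauche 3.2 → 12.7 kJ/mol.
The maximum (31.2 kJ/mol) occurs with CH2Cl at 0°.

0°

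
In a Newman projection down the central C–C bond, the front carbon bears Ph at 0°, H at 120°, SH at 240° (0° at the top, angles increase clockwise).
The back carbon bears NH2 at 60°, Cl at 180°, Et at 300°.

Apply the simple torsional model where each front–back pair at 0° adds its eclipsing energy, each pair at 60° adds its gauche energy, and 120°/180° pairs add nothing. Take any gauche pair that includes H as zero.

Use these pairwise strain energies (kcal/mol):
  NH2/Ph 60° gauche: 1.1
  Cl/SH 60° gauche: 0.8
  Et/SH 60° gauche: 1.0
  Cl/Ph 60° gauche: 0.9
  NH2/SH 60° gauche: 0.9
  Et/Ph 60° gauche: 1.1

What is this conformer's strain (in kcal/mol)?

This conformer (staggered): Ph–NH2 gauche, Ph–Et gauche, SH–Cl gauche, SH–Et gauche; 1.1 + 1.1 + 0.8 + 1.0 = 4.0 kcal/mol.

4.0 kcal/mol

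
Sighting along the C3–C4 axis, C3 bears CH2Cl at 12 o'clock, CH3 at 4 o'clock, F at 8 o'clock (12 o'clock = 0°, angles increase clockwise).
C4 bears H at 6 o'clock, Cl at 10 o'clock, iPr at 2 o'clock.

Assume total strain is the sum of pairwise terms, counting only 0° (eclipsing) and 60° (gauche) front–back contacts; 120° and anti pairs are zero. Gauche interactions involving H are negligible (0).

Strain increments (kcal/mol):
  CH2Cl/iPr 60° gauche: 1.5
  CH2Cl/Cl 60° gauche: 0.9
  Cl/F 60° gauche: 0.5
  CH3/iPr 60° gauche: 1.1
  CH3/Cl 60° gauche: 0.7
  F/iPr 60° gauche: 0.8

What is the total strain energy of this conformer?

4.0 kcal/mol

This conformer (staggered): CH2Cl–Cl gauche, CH2Cl–iPr gauche, CH3–iPr gauche, F–Cl gauche; 0.9 + 1.5 + 1.1 + 0.5 = 4.0 kcal/mol.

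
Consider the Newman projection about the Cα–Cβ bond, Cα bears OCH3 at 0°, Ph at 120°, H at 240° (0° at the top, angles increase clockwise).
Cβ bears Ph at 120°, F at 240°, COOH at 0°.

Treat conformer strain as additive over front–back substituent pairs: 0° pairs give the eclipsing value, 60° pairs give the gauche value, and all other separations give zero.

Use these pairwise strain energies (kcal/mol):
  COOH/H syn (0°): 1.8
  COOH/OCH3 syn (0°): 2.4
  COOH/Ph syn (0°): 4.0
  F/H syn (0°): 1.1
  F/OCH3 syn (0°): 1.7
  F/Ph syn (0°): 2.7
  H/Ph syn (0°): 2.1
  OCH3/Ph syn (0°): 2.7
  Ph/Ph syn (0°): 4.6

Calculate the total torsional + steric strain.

8.1 kcal/mol

This conformer (eclipsed): OCH3–COOH eclipsed, Ph–Ph eclipsed, H–F eclipsed; 2.4 + 4.6 + 1.1 = 8.1 kcal/mol.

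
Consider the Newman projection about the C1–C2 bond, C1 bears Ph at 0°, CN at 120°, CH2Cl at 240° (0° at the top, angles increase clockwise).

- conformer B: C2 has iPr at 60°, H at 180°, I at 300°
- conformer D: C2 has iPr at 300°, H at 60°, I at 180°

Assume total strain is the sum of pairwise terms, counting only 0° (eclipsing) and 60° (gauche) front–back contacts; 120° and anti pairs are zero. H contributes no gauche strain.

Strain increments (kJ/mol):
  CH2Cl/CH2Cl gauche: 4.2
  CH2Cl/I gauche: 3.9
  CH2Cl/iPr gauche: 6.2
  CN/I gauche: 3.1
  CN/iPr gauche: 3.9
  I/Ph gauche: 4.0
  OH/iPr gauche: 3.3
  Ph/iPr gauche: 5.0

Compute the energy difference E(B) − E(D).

-1.4 kJ/mol

B (staggered): Ph(0°)/iPr(60°) gauche 5.0; Ph(0°)/I(300°) gauche 4.0; CN(120°)/iPr(60°) gauche 3.9; CH2Cl(240°)/I(300°) gauche 3.9 → 16.8 kJ/mol.
D (staggered): Ph(0°)/iPr(300°) gauche 5.0; CN(120°)/I(180°) gauche 3.1; CH2Cl(240°)/iPr(300°) gauche 6.2; CH2Cl(240°)/I(180°) gauche 3.9 → 18.2 kJ/mol.
E(B) − E(D) = 16.8 − 18.2 = -1.4 kJ/mol.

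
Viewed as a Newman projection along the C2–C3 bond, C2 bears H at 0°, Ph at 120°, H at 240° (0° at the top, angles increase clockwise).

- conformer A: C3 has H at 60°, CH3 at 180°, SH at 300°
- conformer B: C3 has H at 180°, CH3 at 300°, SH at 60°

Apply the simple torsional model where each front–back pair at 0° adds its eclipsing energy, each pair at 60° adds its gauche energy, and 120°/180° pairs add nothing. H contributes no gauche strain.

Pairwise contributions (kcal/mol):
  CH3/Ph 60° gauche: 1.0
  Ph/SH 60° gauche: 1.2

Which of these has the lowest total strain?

A is staggered. Ph at 120° is gauche with CH3 at 180° (1.0). Total 1.0 kcal/mol.
B is staggered. Ph at 120° is gauche with SH at 60° (1.2). Total 1.2 kcal/mol.
A has the lowest total (1.0 kcal/mol).

A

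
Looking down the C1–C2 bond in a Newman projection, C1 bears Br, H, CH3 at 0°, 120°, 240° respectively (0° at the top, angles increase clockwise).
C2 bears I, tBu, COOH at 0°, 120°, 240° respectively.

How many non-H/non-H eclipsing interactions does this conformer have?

Non-H eclipsing pairs: Br(0°)/I(0°); CH3(240°)/COOH(240°) — 2 interactions.

2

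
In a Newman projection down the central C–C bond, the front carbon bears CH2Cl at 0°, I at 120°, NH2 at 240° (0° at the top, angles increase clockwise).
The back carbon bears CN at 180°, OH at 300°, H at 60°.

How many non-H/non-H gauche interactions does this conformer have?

4

Non-H gauche pairs: CH2Cl(0°)/OH(300°); I(120°)/CN(180°); NH2(240°)/CN(180°); NH2(240°)/OH(300°) — 4 interactions.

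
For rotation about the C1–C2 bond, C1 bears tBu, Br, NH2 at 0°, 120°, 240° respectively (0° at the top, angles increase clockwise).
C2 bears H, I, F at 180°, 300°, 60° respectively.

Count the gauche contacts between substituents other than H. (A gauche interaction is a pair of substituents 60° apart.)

Non-H gauche pairs: tBu(0°)/I(300°); tBu(0°)/F(60°); Br(120°)/F(60°); NH2(240°)/I(300°) — 4 interactions.

4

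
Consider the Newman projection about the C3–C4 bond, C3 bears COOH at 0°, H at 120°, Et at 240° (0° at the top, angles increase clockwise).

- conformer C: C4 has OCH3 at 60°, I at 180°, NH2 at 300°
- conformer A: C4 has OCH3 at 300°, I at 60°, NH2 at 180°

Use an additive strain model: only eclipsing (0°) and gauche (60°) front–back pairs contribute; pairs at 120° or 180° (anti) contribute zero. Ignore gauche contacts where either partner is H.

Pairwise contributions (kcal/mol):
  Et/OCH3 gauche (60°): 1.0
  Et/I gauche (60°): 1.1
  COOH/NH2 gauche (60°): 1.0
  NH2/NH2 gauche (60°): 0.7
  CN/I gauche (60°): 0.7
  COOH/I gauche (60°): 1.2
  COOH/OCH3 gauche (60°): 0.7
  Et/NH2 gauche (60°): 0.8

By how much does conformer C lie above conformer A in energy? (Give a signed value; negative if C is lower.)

-0.1 kcal/mol

C (staggered): COOH(0°)/OCH3(60°) gauche 0.7; COOH(0°)/NH2(300°) gauche 1.0; Et(240°)/I(180°) gauche 1.1; Et(240°)/NH2(300°) gauche 0.8 → 3.6 kcal/mol.
A (staggered): COOH(0°)/OCH3(300°) gauche 0.7; COOH(0°)/I(60°) gauche 1.2; Et(240°)/OCH3(300°) gauche 1.0; Et(240°)/NH2(180°) gauche 0.8 → 3.7 kcal/mol.
E(C) − E(A) = 3.6 − 3.7 = -0.1 kcal/mol.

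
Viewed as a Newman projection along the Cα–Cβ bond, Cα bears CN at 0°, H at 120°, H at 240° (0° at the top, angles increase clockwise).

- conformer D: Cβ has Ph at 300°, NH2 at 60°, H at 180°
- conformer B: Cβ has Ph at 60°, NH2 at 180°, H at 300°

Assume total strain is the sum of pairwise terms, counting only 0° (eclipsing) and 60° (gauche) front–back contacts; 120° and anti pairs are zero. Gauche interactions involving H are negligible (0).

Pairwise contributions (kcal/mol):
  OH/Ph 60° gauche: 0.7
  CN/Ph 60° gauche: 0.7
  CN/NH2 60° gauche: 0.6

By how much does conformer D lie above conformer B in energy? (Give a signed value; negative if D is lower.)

D is staggered. CN at 0° is gauche with Ph at 300° (0.7); CN at 0° is gauche with NH2 at 60° (0.6). Total 1.3 kcal/mol.
B is staggered. CN at 0° is gauche with Ph at 60° (0.7). Total 0.7 kcal/mol.
E(D) − E(B) = 1.3 − 0.7 = +0.6 kcal/mol.

+0.6 kcal/mol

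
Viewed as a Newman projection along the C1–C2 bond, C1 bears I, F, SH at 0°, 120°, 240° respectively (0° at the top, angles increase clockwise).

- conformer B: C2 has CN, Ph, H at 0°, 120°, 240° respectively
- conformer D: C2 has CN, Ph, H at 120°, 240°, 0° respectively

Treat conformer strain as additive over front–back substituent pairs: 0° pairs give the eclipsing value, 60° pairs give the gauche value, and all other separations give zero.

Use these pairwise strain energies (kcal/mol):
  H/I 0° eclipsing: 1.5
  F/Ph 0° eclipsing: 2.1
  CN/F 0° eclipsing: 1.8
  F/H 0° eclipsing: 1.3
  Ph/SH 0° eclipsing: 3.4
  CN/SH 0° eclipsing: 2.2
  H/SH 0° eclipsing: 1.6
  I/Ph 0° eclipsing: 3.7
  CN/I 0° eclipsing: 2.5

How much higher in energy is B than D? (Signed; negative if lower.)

B (eclipsed): I–CN eclipsed, F–Ph eclipsed, SH–H eclipsed; 2.5 + 2.1 + 1.6 = 6.2 kcal/mol.
D (eclipsed): I–H eclipsed, F–CN eclipsed, SH–Ph eclipsed; 1.5 + 1.8 + 3.4 = 6.7 kcal/mol.
E(B) − E(D) = 6.2 − 6.7 = -0.5 kcal/mol.

-0.5 kcal/mol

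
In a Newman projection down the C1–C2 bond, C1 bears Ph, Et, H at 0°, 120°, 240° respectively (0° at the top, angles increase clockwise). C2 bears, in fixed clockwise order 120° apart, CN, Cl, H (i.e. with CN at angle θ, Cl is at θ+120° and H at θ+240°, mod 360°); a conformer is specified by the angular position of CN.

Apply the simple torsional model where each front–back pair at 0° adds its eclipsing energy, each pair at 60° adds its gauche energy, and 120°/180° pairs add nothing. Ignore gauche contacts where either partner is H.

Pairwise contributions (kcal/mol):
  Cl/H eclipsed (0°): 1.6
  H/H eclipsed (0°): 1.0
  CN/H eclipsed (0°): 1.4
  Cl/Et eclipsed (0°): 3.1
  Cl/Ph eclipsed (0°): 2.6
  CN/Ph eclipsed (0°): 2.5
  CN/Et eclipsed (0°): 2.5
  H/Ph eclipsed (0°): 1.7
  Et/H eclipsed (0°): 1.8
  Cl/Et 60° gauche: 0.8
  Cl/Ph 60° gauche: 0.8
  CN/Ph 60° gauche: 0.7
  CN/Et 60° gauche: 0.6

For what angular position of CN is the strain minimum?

180°

CN at 0° is eclipsed. Ph at 0° is eclipsed with CN at 0° (2.5); Et at 120° is eclipsed with Cl at 120° (3.1); H at 240° is eclipsed with H at 240° (1.0). Total 6.6 kcal/mol.
CN at 60° is staggered. Ph at 0° is gauche with CN at 60° (0.7); Et at 120° is gauche with CN at 60° (0.6); Et at 120° is gauche with Cl at 180° (0.8). Total 2.1 kcal/mol.
CN at 120° is eclipsed. Ph at 0° is eclipsed with H at 0° (1.7); Et at 120° is eclipsed with CN at 120° (2.5); H at 240° is eclipsed with Cl at 240° (1.6). Total 5.8 kcal/mol.
CN at 180° is staggered. Ph at 0° is gauche with Cl at 300° (0.8); Et at 120° is gauche with CN at 180° (0.6). Total 1.4 kcal/mol.
CN at 240° is eclipsed. Ph at 0° is eclipsed with Cl at 0° (2.6); Et at 120° is eclipsed with H at 120° (1.8); H at 240° is eclipsed with CN at 240° (1.4). Total 5.8 kcal/mol.
CN at 300° is staggered. Ph at 0° is gauche with CN at 300° (0.7); Ph at 0° is gauche with Cl at 60° (0.8); Et at 120° is gauche with Cl at 60° (0.8). Total 2.3 kcal/mol.
The minimum (1.4 kcal/mol) occurs with CN at 180°.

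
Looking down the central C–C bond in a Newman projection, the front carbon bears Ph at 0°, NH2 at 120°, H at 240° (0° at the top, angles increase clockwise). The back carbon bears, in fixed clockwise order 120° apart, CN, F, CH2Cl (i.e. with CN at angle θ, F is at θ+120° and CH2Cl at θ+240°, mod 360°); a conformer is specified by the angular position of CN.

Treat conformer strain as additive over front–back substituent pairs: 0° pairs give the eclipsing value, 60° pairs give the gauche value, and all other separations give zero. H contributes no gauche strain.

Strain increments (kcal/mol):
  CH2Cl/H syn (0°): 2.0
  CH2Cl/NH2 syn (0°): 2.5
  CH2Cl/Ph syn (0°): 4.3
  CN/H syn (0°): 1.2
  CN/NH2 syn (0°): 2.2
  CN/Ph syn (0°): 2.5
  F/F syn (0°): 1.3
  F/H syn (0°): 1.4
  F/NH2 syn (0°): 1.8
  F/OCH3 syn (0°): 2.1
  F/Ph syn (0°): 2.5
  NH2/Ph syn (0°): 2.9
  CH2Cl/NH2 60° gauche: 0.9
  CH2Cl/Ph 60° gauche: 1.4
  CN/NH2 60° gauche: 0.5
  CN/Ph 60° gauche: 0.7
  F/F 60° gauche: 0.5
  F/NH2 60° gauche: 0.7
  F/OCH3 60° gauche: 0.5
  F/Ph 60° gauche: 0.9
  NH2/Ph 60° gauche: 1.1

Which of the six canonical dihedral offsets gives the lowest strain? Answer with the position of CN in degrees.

300°

CN at 0° (eclipsed): Ph–CN eclipsed, NH2–F eclipsed, H–CH2Cl eclipsed; 2.5 + 1.8 + 2.0 = 6.3 kcal/mol.
CN at 60° (staggered): Ph–CN gauche, Ph–CH2Cl gauche, NH2–CN gauche, NH2–F gauche; 0.7 + 1.4 + 0.5 + 0.7 = 3.3 kcal/mol.
CN at 120° (eclipsed): Ph–CH2Cl eclipsed, NH2–CN eclipsed, H–F eclipsed; 4.3 + 2.2 + 1.4 = 7.9 kcal/mol.
CN at 180° (staggered): Ph–F gauche, Ph–CH2Cl gauche, NH2–CN gauche, NH2–CH2Cl gauche; 0.9 + 1.4 + 0.5 + 0.9 = 3.7 kcal/mol.
CN at 240° (eclipsed): Ph–F eclipsed, NH2–CH2Cl eclipsed, H–CN eclipsed; 2.5 + 2.5 + 1.2 = 6.2 kcal/mol.
CN at 300° (staggered): Ph–CN gauche, Ph–F gauche, NH2–F gauche, NH2–CH2Cl gauche; 0.7 + 0.9 + 0.7 + 0.9 = 3.2 kcal/mol.
The minimum (3.2 kcal/mol) occurs with CN at 300°.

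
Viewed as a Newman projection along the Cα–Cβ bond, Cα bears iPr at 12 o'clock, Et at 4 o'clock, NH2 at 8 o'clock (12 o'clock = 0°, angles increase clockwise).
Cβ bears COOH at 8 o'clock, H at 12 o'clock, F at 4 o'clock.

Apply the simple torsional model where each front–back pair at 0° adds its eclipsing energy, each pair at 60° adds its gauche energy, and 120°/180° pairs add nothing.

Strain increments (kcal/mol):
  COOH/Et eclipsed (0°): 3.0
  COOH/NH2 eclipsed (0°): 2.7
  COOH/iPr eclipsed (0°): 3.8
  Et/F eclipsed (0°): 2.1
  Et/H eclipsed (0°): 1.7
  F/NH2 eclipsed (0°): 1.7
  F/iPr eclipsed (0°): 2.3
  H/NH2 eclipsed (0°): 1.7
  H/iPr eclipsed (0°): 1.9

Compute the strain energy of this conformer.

This conformer (eclipsed): iPr–H eclipsed, Et–F eclipsed, NH2–COOH eclipsed; 1.9 + 2.1 + 2.7 = 6.7 kcal/mol.

6.7 kcal/mol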